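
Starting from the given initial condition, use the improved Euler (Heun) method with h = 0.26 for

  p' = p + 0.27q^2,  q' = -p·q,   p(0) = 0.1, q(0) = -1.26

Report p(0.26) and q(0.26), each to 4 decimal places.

0.2525, -1.2057

Heun on (p,q): k1 = f(t_n, state_n); k2 = f(t_n + h, state_n + h·k1); state_{n+1} = state_n + (h/2)·(k1 + k2).
0.000000: (0.100000, -1.260000)
  k1 = (0.528652, 0.126000)
  predictor → (0.237450, -1.227240)
  k2 = (0.644101, 0.291408)
  → (0.252458, -1.205737)
(p(0.26), q(0.26)) ≈ (0.2525, -1.2057)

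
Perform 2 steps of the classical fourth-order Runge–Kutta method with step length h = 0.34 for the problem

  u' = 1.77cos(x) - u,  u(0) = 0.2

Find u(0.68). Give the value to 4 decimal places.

0.8975

RK4: k1 = f(x_n, u_n); k2 = f(x_n + h/2, u_n + (h/2)·k1); k3 = f(x_n + h/2, u_n + (h/2)·k2); k4 = f(x_n + h, u_n + h·k3); u_{n+1} = u_n + (h/6)·(k1 + 2k2 + 2k3 + k4).
x=0.000000, u=0.200000:
  k1 = f(0.000000, 0.200000) = 1.570000
  k2 = f(0.170000, 0.466900) = 1.277585
  k3 = f(0.170000, 0.417189) = 1.327296
  k4 = f(0.340000, 0.651280) = 1.017395
  u ← 0.200000 + (0.34/6)·(k1 + 2k2 + 2k3 + k4) = 0.641839
x=0.340000, u=0.641839:
  k1 = f(0.340000, 0.641839) = 1.026837
  k2 = f(0.510000, 0.816401) = 0.728357
  k3 = f(0.510000, 0.765659) = 0.779098
  k4 = f(0.680000, 0.906732) = 0.469571
  u ← 0.641839 + (0.34/6)·(k1 + 2k2 + 2k3 + k4) = 0.897480
u(0.68) ≈ 0.8975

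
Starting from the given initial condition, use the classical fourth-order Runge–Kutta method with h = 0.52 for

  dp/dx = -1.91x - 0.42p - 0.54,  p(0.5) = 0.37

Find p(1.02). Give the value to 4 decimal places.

RK4: k1 = f(x_n, p_n); k2 = f(x_n + h/2, p_n + (h/2)·k1); k3 = f(x_n + h/2, p_n + (h/2)·k2); k4 = f(x_n + h, p_n + h·k3); p_{n+1} = p_n + (h/6)·(k1 + 2k2 + 2k3 + k4).
x=0.500000, p=0.370000:
  k1 = f(0.500000, 0.370000) = -1.650400
  k2 = f(0.760000, -0.059104) = -1.966776
  k3 = f(0.760000, -0.141362) = -1.932228
  k4 = f(1.020000, -0.634759) = -2.221601
  p ← 0.370000 + (0.52/6)·(k1 + 2k2 + 2k3 + k4) = -0.641401
p(1.02) ≈ -0.6414

-0.6414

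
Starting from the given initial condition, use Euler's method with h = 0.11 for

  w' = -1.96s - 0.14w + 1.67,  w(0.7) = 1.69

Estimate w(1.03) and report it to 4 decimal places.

1.6392

Euler: w_{n+1} = w_n + h·f(s_n, w_n).
s=0.700000, w=1.690000: f=0.061400 → w ← 1.690000 + 0.11·0.061400 = 1.696754
s=0.810000, w=1.696754: f=-0.155146 → w ← 1.696754 + 0.11·(-0.155146) = 1.679688
s=0.920000, w=1.679688: f=-0.368356 → w ← 1.679688 + 0.11·(-0.368356) = 1.639169
w(1.03) ≈ 1.6392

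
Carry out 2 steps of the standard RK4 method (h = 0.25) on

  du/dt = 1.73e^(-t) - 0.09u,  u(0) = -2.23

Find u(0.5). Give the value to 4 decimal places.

-1.4675

RK4: k1 = f(t_n, u_n); k2 = f(t_n + h/2, u_n + (h/2)·k1); k3 = f(t_n + h/2, u_n + (h/2)·k2); k4 = f(t_n + h, u_n + h·k3); u_{n+1} = u_n + (h/6)·(k1 + 2k2 + 2k3 + k4).
t=0.000000, u=-2.230000:
  k1 = f(0.000000, -2.230000) = 1.930700
  k2 = f(0.125000, -1.988662) = 1.705699
  k3 = f(0.125000, -2.016788) = 1.708231
  k4 = f(0.250000, -1.802942) = 1.509590
  u ← -2.230000 + (0.25/6)·(k1 + 2k2 + 2k3 + k4) = -1.802160
t=0.250000, u=-1.802160:
  k1 = f(0.250000, -1.802160) = 1.509520
  k2 = f(0.375000, -1.613470) = 1.334223
  k3 = f(0.375000, -1.635383) = 1.336195
  k4 = f(0.500000, -1.468112) = 1.181428
  u ← -1.802160 + (0.25/6)·(k1 + 2k2 + 2k3 + k4) = -1.467503
u(0.5) ≈ -1.4675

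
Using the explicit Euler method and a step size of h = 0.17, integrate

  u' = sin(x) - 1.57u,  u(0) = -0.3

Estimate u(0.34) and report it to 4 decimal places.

-0.1325

Euler: u_{n+1} = u_n + h·f(x_n, u_n).
x=0.000000, u=-0.300000: f=0.471000 → u ← -0.300000 + 0.17·0.471000 = -0.219930
x=0.170000, u=-0.219930: f=0.514472 → u ← -0.219930 + 0.17·0.514472 = -0.132470
u(0.34) ≈ -0.1325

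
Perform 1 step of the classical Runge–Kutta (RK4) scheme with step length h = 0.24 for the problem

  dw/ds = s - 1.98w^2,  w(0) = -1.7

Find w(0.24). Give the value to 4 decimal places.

RK4: k1 = f(s_n, w_n); k2 = f(s_n + h/2, w_n + (h/2)·k1); k3 = f(s_n + h/2, w_n + (h/2)·k2); k4 = f(s_n + h, w_n + h·k3); w_{n+1} = w_n + (h/6)·(k1 + 2k2 + 2k3 + k4).
s=0.000000, w=-1.700000:
  k1 = f(0.000000, -1.700000) = -5.722200
  k2 = f(0.120000, -2.386664) = -11.158407
  k3 = f(0.120000, -3.039009) = -18.166438
  k4 = f(0.240000, -6.059945) = -72.471409
  w ← -1.700000 + (0.24/6)·(k1 + 2k2 + 2k3 + k4) = -7.173732
w(0.24) ≈ -7.1737

-7.1737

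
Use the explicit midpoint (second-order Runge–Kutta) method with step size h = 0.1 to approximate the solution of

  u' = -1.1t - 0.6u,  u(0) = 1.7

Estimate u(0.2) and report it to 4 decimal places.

1.4865

Midpoint: k1 = f(t_n, u_n); k2 = f(t_n + h/2, u_n + (h/2)·k1); u_{n+1} = u_n + h·k2.
t=0.000000, u=1.700000:
  k1 = f(0.000000, 1.700000) = -1.020000
  k2 = f(0.050000, 1.649000) = -1.044400
  u ← 1.700000 + 0.1·(-1.044400) = 1.595560
t=0.100000, u=1.595560:
  k1 = f(0.100000, 1.595560) = -1.067336
  k2 = f(0.150000, 1.542193) = -1.090316
  u ← 1.595560 + 0.1·(-1.090316) = 1.486528
u(0.2) ≈ 1.4865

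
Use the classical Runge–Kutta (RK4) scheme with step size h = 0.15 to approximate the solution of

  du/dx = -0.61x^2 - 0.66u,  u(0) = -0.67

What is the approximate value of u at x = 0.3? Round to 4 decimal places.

-0.5549

RK4: k1 = f(x_n, u_n); k2 = f(x_n + h/2, u_n + (h/2)·k1); k3 = f(x_n + h/2, u_n + (h/2)·k2); k4 = f(x_n + h, u_n + h·k3); u_{n+1} = u_n + (h/6)·(k1 + 2k2 + 2k3 + k4).
x=0.000000, u=-0.670000:
  k1 = f(0.000000, -0.670000) = 0.442200
  k2 = f(0.075000, -0.636835) = 0.416880
  k3 = f(0.075000, -0.638734) = 0.418133
  k4 = f(0.150000, -0.607280) = 0.387080
  u ← -0.670000 + (0.15/6)·(k1 + 2k2 + 2k3 + k4) = -0.607517
x=0.150000, u=-0.607517:
  k1 = f(0.150000, -0.607517) = 0.387236
  k2 = f(0.225000, -0.578475) = 0.350912
  k3 = f(0.225000, -0.581199) = 0.352710
  k4 = f(0.300000, -0.554611) = 0.311143
  u ← -0.607517 + (0.15/6)·(k1 + 2k2 + 2k3 + k4) = -0.554877
u(0.3) ≈ -0.5549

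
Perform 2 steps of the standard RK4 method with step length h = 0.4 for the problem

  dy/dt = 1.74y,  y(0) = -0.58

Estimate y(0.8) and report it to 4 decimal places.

RK4: k1 = f(t_n, y_n); k2 = f(t_n + h/2, y_n + (h/2)·k1); k3 = f(t_n + h/2, y_n + (h/2)·k2); k4 = f(t_n + h, y_n + h·k3); y_{n+1} = y_n + (h/6)·(k1 + 2k2 + 2k3 + k4).
t=0.000000, y=-0.580000:
  k1 = f(0.000000, -0.580000) = -1.009200
  k2 = f(0.200000, -0.781840) = -1.360402
  k3 = f(0.200000, -0.852080) = -1.482620
  k4 = f(0.400000, -1.173048) = -2.041103
  y ← -0.580000 + (0.4/6)·(k1 + 2k2 + 2k3 + k4) = -1.162423
t=0.400000, y=-1.162423:
  k1 = f(0.400000, -1.162423) = -2.022616
  k2 = f(0.600000, -1.566946) = -2.726487
  k3 = f(0.600000, -1.707720) = -2.971433
  k4 = f(0.800000, -2.350996) = -4.090734
  y ← -1.162423 + (0.4/6)·(k1 + 2k2 + 2k3 + k4) = -2.329702
y(0.8) ≈ -2.3297

-2.3297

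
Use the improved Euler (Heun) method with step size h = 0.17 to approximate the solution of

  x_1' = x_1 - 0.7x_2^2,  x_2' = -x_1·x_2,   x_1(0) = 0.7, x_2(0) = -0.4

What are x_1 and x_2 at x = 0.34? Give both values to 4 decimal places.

Heun on (x_1,x_2): k1 = f(x_n, state_n); k2 = f(x_n + h, state_n + h·k1); state_{n+1} = state_n + (h/2)·(k1 + k2).
0.000000: (0.700000, -0.400000)
  k1 = (0.588000, 0.280000)
  predictor → (0.799960, -0.352400)
  k2 = (0.713030, 0.281906)
  → (0.810588, -0.352238)
0.170000: (0.810588, -0.352238)
  k1 = (0.723737, 0.285520)
  predictor → (0.933623, -0.303700)
  k2 = (0.869059, 0.283541)
  → (0.945975, -0.303868)
(x_1(0.34), x_2(0.34)) ≈ (0.9460, -0.3039)

0.9460, -0.3039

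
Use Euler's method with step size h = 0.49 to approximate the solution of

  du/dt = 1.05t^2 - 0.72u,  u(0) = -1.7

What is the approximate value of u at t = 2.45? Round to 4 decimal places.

2.7435

Euler: u_{n+1} = u_n + h·f(t_n, u_n).
t=0.000000, u=-1.700000: f=1.224000 → u ← -1.700000 + 0.49·1.224000 = -1.100240
t=0.490000, u=-1.100240: f=1.044278 → u ← -1.100240 + 0.49·1.044278 = -0.588544
t=0.980000, u=-0.588544: f=1.432172 → u ← -0.588544 + 0.49·1.432172 = 0.113220
t=1.470000, u=0.113220: f=2.187426 → u ← 0.113220 + 0.49·2.187426 = 1.185059
t=1.960000, u=1.185059: f=3.180437 → u ← 1.185059 + 0.49·3.180437 = 2.743473
u(2.45) ≈ 2.7435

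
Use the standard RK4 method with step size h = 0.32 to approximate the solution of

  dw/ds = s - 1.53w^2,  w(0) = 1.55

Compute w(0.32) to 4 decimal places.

0.9160

RK4: k1 = f(s_n, w_n); k2 = f(s_n + h/2, w_n + (h/2)·k1); k3 = f(s_n + h/2, w_n + (h/2)·k2); k4 = f(s_n + h, w_n + h·k3); w_{n+1} = w_n + (h/6)·(k1 + 2k2 + 2k3 + k4).
s=0.000000, w=1.550000:
  k1 = f(0.000000, 1.550000) = -3.675825
  k2 = f(0.160000, 0.961868) = -1.255541
  k3 = f(0.160000, 1.349113) = -2.624764
  k4 = f(0.320000, 0.710076) = -0.451437
  w ← 1.550000 + (0.32/6)·(k1 + 2k2 + 2k3 + k4) = 0.915980
w(0.32) ≈ 0.9160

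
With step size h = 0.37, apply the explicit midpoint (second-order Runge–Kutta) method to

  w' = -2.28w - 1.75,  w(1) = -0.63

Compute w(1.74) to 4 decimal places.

Midpoint: k1 = f(x_n, w_n); k2 = f(x_n + h/2, w_n + (h/2)·k1); w_{n+1} = w_n + h·k2.
x=1.000000, w=-0.630000:
  k1 = f(1.000000, -0.630000) = -0.313600
  k2 = f(1.185000, -0.688016) = -0.181324
  w ← -0.630000 + 0.37·(-0.181324) = -0.697090
x=1.370000, w=-0.697090:
  k1 = f(1.370000, -0.697090) = -0.160635
  k2 = f(1.555000, -0.726807) = -0.092879
  w ← -0.697090 + 0.37·(-0.092879) = -0.731455
w(1.74) ≈ -0.7315

-0.7315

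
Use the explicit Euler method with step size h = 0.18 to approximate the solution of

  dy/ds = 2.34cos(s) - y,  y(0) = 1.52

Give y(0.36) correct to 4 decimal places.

1.7818

Euler: y_{n+1} = y_n + h·f(s_n, y_n).
s=0.000000, y=1.520000: f=0.820000 → y ← 1.520000 + 0.18·0.820000 = 1.667600
s=0.180000, y=1.667600: f=0.634594 → y ← 1.667600 + 0.18·0.634594 = 1.781827
y(0.36) ≈ 1.7818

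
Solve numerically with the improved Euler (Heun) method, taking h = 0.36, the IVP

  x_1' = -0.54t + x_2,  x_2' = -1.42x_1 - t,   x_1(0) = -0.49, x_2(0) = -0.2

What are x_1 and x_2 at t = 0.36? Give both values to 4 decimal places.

-0.5519, 0.0041

Heun on (x_1,x_2): k1 = f(t_n, state_n); k2 = f(t_n + h, state_n + h·k1); state_{n+1} = state_n + (h/2)·(k1 + k2).
0.000000: (-0.490000, -0.200000)
  k1 = (-0.200000, 0.695800)
  predictor → (-0.562000, 0.050488)
  k2 = (-0.143912, 0.438040)
  → (-0.551904, 0.004091)
(x_1(0.36), x_2(0.36)) ≈ (-0.5519, 0.0041)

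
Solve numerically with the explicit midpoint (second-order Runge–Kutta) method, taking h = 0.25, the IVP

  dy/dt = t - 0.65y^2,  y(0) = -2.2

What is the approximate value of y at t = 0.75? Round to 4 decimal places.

-17.8965

Midpoint: k1 = f(t_n, y_n); k2 = f(t_n + h/2, y_n + (h/2)·k1); y_{n+1} = y_n + h·k2.
t=0.000000, y=-2.200000:
  k1 = f(0.000000, -2.200000) = -3.146000
  k2 = f(0.125000, -2.593250) = -4.246215
  y ← -2.200000 + 0.25·(-4.246215) = -3.261554
t=0.250000, y=-3.261554:
  k1 = f(0.250000, -3.261554) = -6.664526
  k2 = f(0.375000, -4.094619) = -10.522840
  y ← -3.261554 + 0.25·(-10.522840) = -5.892264
t=0.500000, y=-5.892264:
  k1 = f(0.500000, -5.892264) = -22.067202
  k2 = f(0.625000, -8.650664) = -48.017091
  y ← -5.892264 + 0.25·(-48.017091) = -17.896536
y(0.75) ≈ -17.8965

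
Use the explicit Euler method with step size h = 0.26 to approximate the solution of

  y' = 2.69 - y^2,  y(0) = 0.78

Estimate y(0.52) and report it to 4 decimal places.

Euler: y_{n+1} = y_n + h·f(t_n, y_n).
t=0.000000, y=0.780000: f=2.081600 → y ← 0.780000 + 0.26·2.081600 = 1.321216
t=0.260000, y=1.321216: f=0.944388 → y ← 1.321216 + 0.26·0.944388 = 1.566757
y(0.52) ≈ 1.5668

1.5668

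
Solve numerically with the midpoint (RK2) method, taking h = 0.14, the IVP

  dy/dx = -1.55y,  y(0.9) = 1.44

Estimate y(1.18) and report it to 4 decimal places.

0.9367

Midpoint: k1 = f(x_n, y_n); k2 = f(x_n + h/2, y_n + (h/2)·k1); y_{n+1} = y_n + h·k2.
x=0.900000, y=1.440000:
  k1 = f(0.900000, 1.440000) = -2.232000
  k2 = f(0.970000, 1.283760) = -1.989828
  y ← 1.440000 + 0.14·(-1.989828) = 1.161424
x=1.040000, y=1.161424:
  k1 = f(1.040000, 1.161424) = -1.800207
  k2 = f(1.110000, 1.035410) = -1.604885
  y ← 1.161424 + 0.14·(-1.604885) = 0.936740
y(1.18) ≈ 0.9367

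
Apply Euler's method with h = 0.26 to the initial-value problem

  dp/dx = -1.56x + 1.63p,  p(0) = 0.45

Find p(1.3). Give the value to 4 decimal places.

1.0288

Euler: p_{n+1} = p_n + h·f(x_n, p_n).
x=0.000000, p=0.450000: f=0.733500 → p ← 0.450000 + 0.26·0.733500 = 0.640710
x=0.260000, p=0.640710: f=0.638757 → p ← 0.640710 + 0.26·0.638757 = 0.806787
x=0.520000, p=0.806787: f=0.503863 → p ← 0.806787 + 0.26·0.503863 = 0.937791
x=0.780000, p=0.937791: f=0.311800 → p ← 0.937791 + 0.26·0.311800 = 1.018859
x=1.040000, p=1.018859: f=0.038340 → p ← 1.018859 + 0.26·0.038340 = 1.028828
p(1.3) ≈ 1.0288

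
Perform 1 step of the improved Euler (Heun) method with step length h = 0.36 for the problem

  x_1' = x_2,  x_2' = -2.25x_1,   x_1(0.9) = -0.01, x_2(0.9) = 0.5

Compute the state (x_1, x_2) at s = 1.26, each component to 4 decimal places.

Heun on (x_1,x_2): k1 = f(s_n, state_n); k2 = f(s_n + h, state_n + h·k1); state_{n+1} = state_n + (h/2)·(k1 + k2).
0.900000: (-0.010000, 0.500000)
  k1 = (0.500000, 0.022500)
  predictor → (0.170000, 0.508100)
  k2 = (0.508100, -0.382500)
  → (0.171458, 0.435200)
(x_1(1.26), x_2(1.26)) ≈ (0.1715, 0.4352)

0.1715, 0.4352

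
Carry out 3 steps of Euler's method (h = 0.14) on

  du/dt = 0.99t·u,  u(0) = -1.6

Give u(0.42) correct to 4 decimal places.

Euler: u_{n+1} = u_n + h·f(t_n, u_n).
t=0.000000, u=-1.600000: f=0.000000 → u ← -1.600000 + 0.14·0.000000 = -1.600000
t=0.140000, u=-1.600000: f=-0.221760 → u ← -1.600000 + 0.14·(-0.221760) = -1.631046
t=0.280000, u=-1.631046: f=-0.452126 → u ← -1.631046 + 0.14·(-0.452126) = -1.694344
u(0.42) ≈ -1.6943

-1.6943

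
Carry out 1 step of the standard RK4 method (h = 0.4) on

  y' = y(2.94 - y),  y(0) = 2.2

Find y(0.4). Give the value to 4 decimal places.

2.6599

RK4: k1 = f(t_n, y_n); k2 = f(t_n + h/2, y_n + (h/2)·k1); k3 = f(t_n + h/2, y_n + (h/2)·k2); k4 = f(t_n + h, y_n + h·k3); y_{n+1} = y_n + (h/6)·(k1 + 2k2 + 2k3 + k4).
t=0.000000, y=2.200000:
  k1 = f(0.000000, 2.200000) = 1.628000
  k2 = f(0.200000, 2.525600) = 1.046609
  k3 = f(0.200000, 2.409322) = 1.278575
  k4 = f(0.400000, 2.711430) = 0.619752
  y ← 2.200000 + (0.4/6)·(k1 + 2k2 + 2k3 + k4) = 2.659875
y(0.4) ≈ 2.6599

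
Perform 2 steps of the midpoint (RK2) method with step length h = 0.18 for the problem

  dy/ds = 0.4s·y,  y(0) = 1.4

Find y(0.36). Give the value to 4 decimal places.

Midpoint: k1 = f(s_n, y_n); k2 = f(s_n + h/2, y_n + (h/2)·k1); y_{n+1} = y_n + h·k2.
s=0.000000, y=1.400000:
  k1 = f(0.000000, 1.400000) = 0.000000
  k2 = f(0.090000, 1.400000) = 0.050400
  y ← 1.400000 + 0.18·0.050400 = 1.409072
s=0.180000, y=1.409072:
  k1 = f(0.180000, 1.409072) = 0.101453
  k2 = f(0.270000, 1.418203) = 0.153166
  y ← 1.409072 + 0.18·0.153166 = 1.436642
y(0.36) ≈ 1.4366

1.4366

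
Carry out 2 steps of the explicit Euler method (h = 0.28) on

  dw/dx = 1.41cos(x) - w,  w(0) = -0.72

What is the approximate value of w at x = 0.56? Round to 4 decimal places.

Euler: w_{n+1} = w_n + h·f(x_n, w_n).
x=0.000000, w=-0.720000: f=2.130000 → w ← -0.720000 + 0.28·2.130000 = -0.123600
x=0.280000, w=-0.123600: f=1.478688 → w ← -0.123600 + 0.28·1.478688 = 0.290433
w(0.56) ≈ 0.2904

0.2904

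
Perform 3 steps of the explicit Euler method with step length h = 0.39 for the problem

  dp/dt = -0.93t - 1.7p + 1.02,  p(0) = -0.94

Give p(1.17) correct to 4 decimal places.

Euler: p_{n+1} = p_n + h·f(t_n, p_n).
t=0.000000, p=-0.940000: f=2.618000 → p ← -0.940000 + 0.39·2.618000 = 0.081020
t=0.390000, p=0.081020: f=0.519566 → p ← 0.081020 + 0.39·0.519566 = 0.283651
t=0.780000, p=0.283651: f=-0.187606 → p ← 0.283651 + 0.39·(-0.187606) = 0.210484
p(1.17) ≈ 0.2105

0.2105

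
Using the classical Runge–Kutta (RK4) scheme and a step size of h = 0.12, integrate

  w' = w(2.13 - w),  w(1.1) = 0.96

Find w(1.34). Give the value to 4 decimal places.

1.2305

RK4: k1 = f(t_n, w_n); k2 = f(t_n + h/2, w_n + (h/2)·k1); k3 = f(t_n + h/2, w_n + (h/2)·k2); k4 = f(t_n + h, w_n + h·k3); w_{n+1} = w_n + (h/6)·(k1 + 2k2 + 2k3 + k4).
t=1.100000, w=0.960000:
  k1 = f(1.100000, 0.960000) = 1.123200
  k2 = f(1.160000, 1.027392) = 1.132811
  k3 = f(1.160000, 1.027969) = 1.132854
  k4 = f(1.220000, 1.095942) = 1.133268
  w ← 0.960000 + (0.12/6)·(k1 + 2k2 + 2k3 + k4) = 1.095756
t=1.220000, w=1.095756:
  k1 = f(1.220000, 1.095756) = 1.133279
  k2 = f(1.280000, 1.163753) = 1.124473
  k3 = f(1.280000, 1.163224) = 1.124577
  k4 = f(1.340000, 1.230705) = 1.106767
  w ← 1.095756 + (0.12/6)·(k1 + 2k2 + 2k3 + k4) = 1.230519
w(1.34) ≈ 1.2305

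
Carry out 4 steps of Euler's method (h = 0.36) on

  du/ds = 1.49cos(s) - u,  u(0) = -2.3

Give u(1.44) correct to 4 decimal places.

Euler: u_{n+1} = u_n + h·f(s_n, u_n).
s=0.000000, u=-2.300000: f=3.790000 → u ← -2.300000 + 0.36·3.790000 = -0.935600
s=0.360000, u=-0.935600: f=2.330086 → u ← -0.935600 + 0.36·2.330086 = -0.096769
s=0.720000, u=-0.096769: f=1.216959 → u ← -0.096769 + 0.36·1.216959 = 0.341336
s=1.080000, u=0.341336: f=0.360943 → u ← 0.341336 + 0.36·0.360943 = 0.471276
u(1.44) ≈ 0.4713

0.4713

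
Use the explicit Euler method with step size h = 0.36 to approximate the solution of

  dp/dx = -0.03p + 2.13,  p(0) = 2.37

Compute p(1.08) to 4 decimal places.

4.5697

Euler: p_{n+1} = p_n + h·f(x_n, p_n).
x=0.000000, p=2.370000: f=2.058900 → p ← 2.370000 + 0.36·2.058900 = 3.111204
x=0.360000, p=3.111204: f=2.036664 → p ← 3.111204 + 0.36·2.036664 = 3.844403
x=0.720000, p=3.844403: f=2.014668 → p ← 3.844403 + 0.36·2.014668 = 4.569683
p(1.08) ≈ 4.5697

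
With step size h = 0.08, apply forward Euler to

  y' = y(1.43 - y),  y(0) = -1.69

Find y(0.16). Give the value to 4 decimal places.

-2.7102

Euler: y_{n+1} = y_n + h·f(x_n, y_n).
x=0.000000, y=-1.690000: f=-5.272800 → y ← -1.690000 + 0.08·(-5.272800) = -2.111824
x=0.080000, y=-2.111824: f=-7.479709 → y ← -2.111824 + 0.08·(-7.479709) = -2.710201
y(0.16) ≈ -2.7102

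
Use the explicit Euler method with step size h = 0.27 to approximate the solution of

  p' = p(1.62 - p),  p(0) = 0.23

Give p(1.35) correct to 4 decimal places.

Euler: p_{n+1} = p_n + h·f(s_n, p_n).
s=0.000000, p=0.230000: f=0.319700 → p ← 0.230000 + 0.27·0.319700 = 0.316319
s=0.270000, p=0.316319: f=0.412379 → p ← 0.316319 + 0.27·0.412379 = 0.427661
s=0.540000, p=0.427661: f=0.509917 → p ← 0.427661 + 0.27·0.509917 = 0.565339
s=0.810000, p=0.565339: f=0.596241 → p ← 0.565339 + 0.27·0.596241 = 0.726324
s=1.080000, p=0.726324: f=0.649098 → p ← 0.726324 + 0.27·0.649098 = 0.901581
p(1.35) ≈ 0.9016

0.9016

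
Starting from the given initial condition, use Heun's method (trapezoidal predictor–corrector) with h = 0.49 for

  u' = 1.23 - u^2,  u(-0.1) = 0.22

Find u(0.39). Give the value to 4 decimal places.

0.6544

Heun: k1 = f(x_n, u_n); k2 = f(x_n + h, u_n + h·k1); u_{n+1} = u_n + (h/2)·(k1 + k2).
x=-0.100000, u=0.220000:
  k1 = f(-0.100000, 0.220000) = 1.181600
  k2 = f(0.390000, 0.798984) = 0.591625
  u ← 0.220000 + (0.49/2)·(1.181600 + 0.591625) = 0.654440
u(0.39) ≈ 0.6544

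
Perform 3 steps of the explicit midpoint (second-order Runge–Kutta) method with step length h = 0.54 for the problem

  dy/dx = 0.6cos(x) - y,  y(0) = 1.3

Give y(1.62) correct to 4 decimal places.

Midpoint: k1 = f(x_n, y_n); k2 = f(x_n + h/2, y_n + (h/2)·k1); y_{n+1} = y_n + h·k2.
x=0.000000, y=1.300000:
  k1 = f(0.000000, 1.300000) = -0.700000
  k2 = f(0.270000, 1.111000) = -0.532737
  y ← 1.300000 + 0.54·(-0.532737) = 1.012322
x=0.540000, y=1.012322:
  k1 = f(0.540000, 1.012322) = -0.497697
  k2 = f(0.810000, 0.877944) = -0.464245
  y ← 1.012322 + 0.54·(-0.464245) = 0.761630
x=1.080000, y=0.761630:
  k1 = f(1.080000, 0.761630) = -0.478833
  k2 = f(1.350000, 0.632345) = -0.500941
  y ← 0.761630 + 0.54·(-0.500941) = 0.491122
y(1.62) ≈ 0.4911

0.4911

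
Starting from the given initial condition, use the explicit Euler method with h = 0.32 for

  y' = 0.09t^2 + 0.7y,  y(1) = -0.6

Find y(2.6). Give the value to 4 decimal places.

Euler: y_{n+1} = y_n + h·f(t_n, y_n).
t=1.000000, y=-0.600000: f=-0.330000 → y ← -0.600000 + 0.32·(-0.330000) = -0.705600
t=1.320000, y=-0.705600: f=-0.337104 → y ← -0.705600 + 0.32·(-0.337104) = -0.813473
t=1.640000, y=-0.813473: f=-0.327367 → y ← -0.813473 + 0.32·(-0.327367) = -0.918231
t=1.960000, y=-0.918231: f=-0.297018 → y ← -0.918231 + 0.32·(-0.297018) = -1.013276
t=2.280000, y=-1.013276: f=-0.241438 → y ← -1.013276 + 0.32·(-0.241438) = -1.090536
y(2.6) ≈ -1.0905

-1.0905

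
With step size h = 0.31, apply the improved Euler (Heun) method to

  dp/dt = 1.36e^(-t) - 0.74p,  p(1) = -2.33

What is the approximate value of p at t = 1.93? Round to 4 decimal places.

-0.9742

Heun: k1 = f(t_n, p_n); k2 = f(t_n + h, p_n + h·k1); p_{n+1} = p_n + (h/2)·(k1 + k2).
t=1.000000, p=-2.330000:
  k1 = f(1.000000, -2.330000) = 2.224516
  k2 = f(1.310000, -1.640400) = 1.580851
  p ← -2.330000 + (0.31/2)·(2.224516 + 1.580851) = -1.740168
t=1.310000, p=-1.740168:
  k1 = f(1.310000, -1.740168) = 1.654680
  k2 = f(1.620000, -1.227217) = 1.177283
  p ← -1.740168 + (0.31/2)·(1.654680 + 1.177283) = -1.301214
t=1.620000, p=-1.301214:
  k1 = f(1.620000, -1.301214) = 1.232040
  k2 = f(1.930000, -0.919281) = 0.877670
  p ← -1.301214 + (0.31/2)·(1.232040 + 0.877670) = -0.974209
p(1.93) ≈ -0.9742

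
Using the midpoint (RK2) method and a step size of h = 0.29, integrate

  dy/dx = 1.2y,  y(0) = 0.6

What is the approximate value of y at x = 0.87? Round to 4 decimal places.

Midpoint: k1 = f(x_n, y_n); k2 = f(x_n + h/2, y_n + (h/2)·k1); y_{n+1} = y_n + h·k2.
x=0.000000, y=0.600000:
  k1 = f(0.000000, 0.600000) = 0.720000
  k2 = f(0.145000, 0.704400) = 0.845280
  y ← 0.600000 + 0.29·0.845280 = 0.845131
x=0.290000, y=0.845131:
  k1 = f(0.290000, 0.845131) = 1.014157
  k2 = f(0.435000, 0.992184) = 1.190621
  y ← 0.845131 + 0.29·1.190621 = 1.190411
x=0.580000, y=1.190411:
  k1 = f(0.580000, 1.190411) = 1.428493
  k2 = f(0.725000, 1.397543) = 1.677051
  y ← 1.190411 + 0.29·1.677051 = 1.676756
y(0.87) ≈ 1.6768

1.6768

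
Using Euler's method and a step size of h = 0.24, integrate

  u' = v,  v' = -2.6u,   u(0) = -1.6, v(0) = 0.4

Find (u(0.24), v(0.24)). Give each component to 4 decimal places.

Euler on (u,v): u_{n+1} = u_n + h·u', v_{n+1} = v_n + h·v'.
0.000000: (-1.600000, 0.400000); f=(0.400000, 4.160000) → (-1.504000, 1.398400)
(u(0.24), v(0.24)) ≈ (-1.5040, 1.3984)

-1.5040, 1.3984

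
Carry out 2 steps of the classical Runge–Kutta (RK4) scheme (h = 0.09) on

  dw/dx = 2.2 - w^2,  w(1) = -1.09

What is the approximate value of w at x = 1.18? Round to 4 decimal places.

-0.8699

RK4: k1 = f(x_n, w_n); k2 = f(x_n + h/2, w_n + (h/2)·k1); k3 = f(x_n + h/2, w_n + (h/2)·k2); k4 = f(x_n + h, w_n + h·k3); w_{n+1} = w_n + (h/6)·(k1 + 2k2 + 2k3 + k4).
x=1.000000, w=-1.090000:
  k1 = f(1.000000, -1.090000) = 1.011900
  k2 = f(1.045000, -1.044465) = 1.109094
  k3 = f(1.045000, -1.040091) = 1.118211
  k4 = f(1.090000, -0.989361) = 1.221165
  w ← -1.090000 + (0.09/6)·(k1 + 2k2 + 2k3 + k4) = -0.989685
x=1.090000, w=-0.989685:
  k1 = f(1.090000, -0.989685) = 1.220524
  k2 = f(1.135000, -0.934761) = 1.326221
  k3 = f(1.135000, -0.930005) = 1.335091
  k4 = f(1.180000, -0.869527) = 1.443923
  w ← -0.989685 + (0.09/6)·(k1 + 2k2 + 2k3 + k4) = -0.869879
w(1.18) ≈ -0.8699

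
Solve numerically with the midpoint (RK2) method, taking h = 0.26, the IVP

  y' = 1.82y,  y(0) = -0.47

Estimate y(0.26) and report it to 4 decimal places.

-0.7450

Midpoint: k1 = f(s_n, y_n); k2 = f(s_n + h/2, y_n + (h/2)·k1); y_{n+1} = y_n + h·k2.
s=0.000000, y=-0.470000:
  k1 = f(0.000000, -0.470000) = -0.855400
  k2 = f(0.130000, -0.581202) = -1.057788
  y ← -0.470000 + 0.26·(-1.057788) = -0.745025
y(0.26) ≈ -0.7450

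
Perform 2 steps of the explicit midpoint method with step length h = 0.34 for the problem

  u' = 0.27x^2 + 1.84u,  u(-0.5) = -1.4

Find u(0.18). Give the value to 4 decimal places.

-4.6119

Midpoint: k1 = f(x_n, u_n); k2 = f(x_n + h/2, u_n + (h/2)·k1); u_{n+1} = u_n + h·k2.
x=-0.500000, u=-1.400000:
  k1 = f(-0.500000, -1.400000) = -2.508500
  k2 = f(-0.330000, -1.826445) = -3.331256
  u ← -1.400000 + 0.34·(-3.331256) = -2.532627
x=-0.160000, u=-2.532627:
  k1 = f(-0.160000, -2.532627) = -4.653122
  k2 = f(0.010000, -3.323658) = -6.115503
  u ← -2.532627 + 0.34·(-6.115503) = -4.611898
u(0.18) ≈ -4.6119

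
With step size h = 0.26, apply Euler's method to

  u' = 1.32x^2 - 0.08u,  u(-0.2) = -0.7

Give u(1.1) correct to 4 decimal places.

-0.2275

Euler: u_{n+1} = u_n + h·f(x_n, u_n).
x=-0.200000, u=-0.700000: f=0.108800 → u ← -0.700000 + 0.26·0.108800 = -0.671712
x=0.060000, u=-0.671712: f=0.058489 → u ← -0.671712 + 0.26·0.058489 = -0.656505
x=0.320000, u=-0.656505: f=0.187688 → u ← -0.656505 + 0.26·0.187688 = -0.607706
x=0.580000, u=-0.607706: f=0.492664 → u ← -0.607706 + 0.26·0.492664 = -0.479613
x=0.840000, u=-0.479613: f=0.969761 → u ← -0.479613 + 0.26·0.969761 = -0.227475
u(1.1) ≈ -0.2275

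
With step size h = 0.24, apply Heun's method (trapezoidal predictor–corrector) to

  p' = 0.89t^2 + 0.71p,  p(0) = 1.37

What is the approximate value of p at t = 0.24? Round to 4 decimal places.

1.6295

Heun: k1 = f(t_n, p_n); k2 = f(t_n + h, p_n + h·k1); p_{n+1} = p_n + (h/2)·(k1 + k2).
t=0.000000, p=1.370000:
  k1 = f(0.000000, 1.370000) = 0.972700
  k2 = f(0.240000, 1.603448) = 1.189712
  p ← 1.370000 + (0.24/2)·(0.972700 + 1.189712) = 1.629489
p(0.24) ≈ 1.6295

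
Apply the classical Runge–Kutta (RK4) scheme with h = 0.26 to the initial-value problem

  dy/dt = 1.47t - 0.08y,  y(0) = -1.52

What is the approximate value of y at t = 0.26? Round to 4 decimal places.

RK4: k1 = f(t_n, y_n); k2 = f(t_n + h/2, y_n + (h/2)·k1); k3 = f(t_n + h/2, y_n + (h/2)·k2); k4 = f(t_n + h, y_n + h·k3); y_{n+1} = y_n + (h/6)·(k1 + 2k2 + 2k3 + k4).
t=0.000000, y=-1.520000:
  k1 = f(0.000000, -1.520000) = 0.121600
  k2 = f(0.130000, -1.504192) = 0.311435
  k3 = f(0.130000, -1.479513) = 0.309461
  k4 = f(0.260000, -1.439540) = 0.497363
  y ← -1.520000 + (0.26/6)·(k1 + 2k2 + 2k3 + k4) = -1.439367
y(0.26) ≈ -1.4394

-1.4394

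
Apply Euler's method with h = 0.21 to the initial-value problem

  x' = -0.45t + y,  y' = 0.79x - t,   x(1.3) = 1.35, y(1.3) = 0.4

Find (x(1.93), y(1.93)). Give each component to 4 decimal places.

Euler on (x,y): x_{n+1} = x_n + h·x', y_{n+1} = y_n + h·y'.
1.300000: (1.350000, 0.400000); f=(-0.185000, -0.233500) → (1.311150, 0.350965)
1.510000: (1.311150, 0.350965); f=(-0.328535, -0.474191) → (1.242158, 0.251385)
1.720000: (1.242158, 0.251385); f=(-0.522615, -0.738695) → (1.132408, 0.096259)
(x(1.93), y(1.93)) ≈ (1.1324, 0.0963)

1.1324, 0.0963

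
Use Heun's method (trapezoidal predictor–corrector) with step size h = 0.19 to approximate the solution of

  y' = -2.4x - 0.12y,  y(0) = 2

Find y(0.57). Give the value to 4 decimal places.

1.4857

Heun: k1 = f(x_n, y_n); k2 = f(x_n + h, y_n + h·k1); y_{n+1} = y_n + (h/2)·(k1 + k2).
x=0.000000, y=2.000000:
  k1 = f(0.000000, 2.000000) = -0.240000
  k2 = f(0.190000, 1.954400) = -0.690528
  y ← 2.000000 + (0.19/2)·(-0.240000 + (-0.690528)) = 1.911600
x=0.190000, y=1.911600:
  k1 = f(0.190000, 1.911600) = -0.685392
  k2 = f(0.380000, 1.781375) = -1.125765
  y ← 1.911600 + (0.19/2)·(-0.685392 + (-1.125765)) = 1.739540
x=0.380000, y=1.739540:
  k1 = f(0.380000, 1.739540) = -1.120745
  k2 = f(0.570000, 1.526598) = -1.551192
  y ← 1.739540 + (0.19/2)·(-1.120745 + (-1.551192)) = 1.485706
y(0.57) ≈ 1.4857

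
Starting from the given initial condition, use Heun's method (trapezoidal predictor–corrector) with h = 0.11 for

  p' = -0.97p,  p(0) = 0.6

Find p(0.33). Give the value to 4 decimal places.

Heun: k1 = f(x_n, p_n); k2 = f(x_n + h, p_n + h·k1); p_{n+1} = p_n + (h/2)·(k1 + k2).
x=0.000000, p=0.600000:
  k1 = f(0.000000, 0.600000) = -0.582000
  k2 = f(0.110000, 0.535980) = -0.519901
  p ← 0.600000 + (0.11/2)·(-0.582000 + (-0.519901)) = 0.539395
x=0.110000, p=0.539395:
  k1 = f(0.110000, 0.539395) = -0.523214
  k2 = f(0.220000, 0.481842) = -0.467387
  p ← 0.539395 + (0.11/2)·(-0.523214 + (-0.467387)) = 0.484912
x=0.220000, p=0.484912:
  k1 = f(0.220000, 0.484912) = -0.470365
  k2 = f(0.330000, 0.433172) = -0.420177
  p ← 0.484912 + (0.11/2)·(-0.470365 + (-0.420177)) = 0.435933
p(0.33) ≈ 0.4359

0.4359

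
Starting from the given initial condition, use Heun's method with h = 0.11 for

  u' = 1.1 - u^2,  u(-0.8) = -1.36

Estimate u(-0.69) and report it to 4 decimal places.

-1.4552

Heun: k1 = f(x_n, u_n); k2 = f(x_n + h, u_n + h·k1); u_{n+1} = u_n + (h/2)·(k1 + k2).
x=-0.800000, u=-1.360000:
  k1 = f(-0.800000, -1.360000) = -0.749600
  k2 = f(-0.690000, -1.442456) = -0.980679
  u ← -1.360000 + (0.11/2)·(-0.749600 + (-0.980679)) = -1.455165
u(-0.69) ≈ -1.4552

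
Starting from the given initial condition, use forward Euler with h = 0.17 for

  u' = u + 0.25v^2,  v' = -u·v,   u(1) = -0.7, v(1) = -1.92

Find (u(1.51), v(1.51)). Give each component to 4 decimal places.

-0.4343, -2.6256

Euler on (u,v): u_{n+1} = u_n + h·u', v_{n+1} = v_n + h·v'.
1.000000: (-0.700000, -1.920000); f=(0.221600, -1.344000) → (-0.662328, -2.148480)
1.170000: (-0.662328, -2.148480); f=(0.491664, -1.422998) → (-0.578745, -2.390390)
1.340000: (-0.578745, -2.390390); f=(0.849746, -1.383427) → (-0.434288, -2.625572)
(u(1.51), v(1.51)) ≈ (-0.4343, -2.6256)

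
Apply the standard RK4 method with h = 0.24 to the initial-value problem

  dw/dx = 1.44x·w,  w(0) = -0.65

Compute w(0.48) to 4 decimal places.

-0.7673

RK4: k1 = f(x_n, w_n); k2 = f(x_n + h/2, w_n + (h/2)·k1); k3 = f(x_n + h/2, w_n + (h/2)·k2); k4 = f(x_n + h, w_n + h·k3); w_{n+1} = w_n + (h/6)·(k1 + 2k2 + 2k3 + k4).
x=0.000000, w=-0.650000:
  k1 = f(0.000000, -0.650000) = 0.000000
  k2 = f(0.120000, -0.650000) = -0.112320
  k3 = f(0.120000, -0.663478) = -0.114649
  k4 = f(0.240000, -0.677516) = -0.234149
  w ← -0.650000 + (0.24/6)·(k1 + 2k2 + 2k3 + k4) = -0.677524
x=0.240000, w=-0.677524:
  k1 = f(0.240000, -0.677524) = -0.234152
  k2 = f(0.360000, -0.705622) = -0.365794
  k3 = f(0.360000, -0.721419) = -0.373984
  k4 = f(0.480000, -0.767280) = -0.530344
  w ← -0.677524 + (0.24/6)·(k1 + 2k2 + 2k3 + k4) = -0.767286
w(0.48) ≈ -0.7673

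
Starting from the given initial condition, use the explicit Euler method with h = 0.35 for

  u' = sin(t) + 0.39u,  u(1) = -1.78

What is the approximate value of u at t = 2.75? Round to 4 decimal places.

Euler: u_{n+1} = u_n + h·f(t_n, u_n).
t=1.000000, u=-1.780000: f=0.147271 → u ← -1.780000 + 0.35·0.147271 = -1.728455
t=1.350000, u=-1.728455: f=0.301626 → u ← -1.728455 + 0.35·0.301626 = -1.622886
t=1.700000, u=-1.622886: f=0.358739 → u ← -1.622886 + 0.35·0.358739 = -1.497327
t=2.050000, u=-1.497327: f=0.303405 → u ← -1.497327 + 0.35·0.303405 = -1.391136
t=2.400000, u=-1.391136: f=0.132920 → u ← -1.391136 + 0.35·0.132920 = -1.344614
u(2.75) ≈ -1.3446

-1.3446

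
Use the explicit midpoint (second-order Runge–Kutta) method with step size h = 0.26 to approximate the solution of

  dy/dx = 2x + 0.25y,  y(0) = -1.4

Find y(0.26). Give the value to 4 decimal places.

Midpoint: k1 = f(x_n, y_n); k2 = f(x_n + h/2, y_n + (h/2)·k1); y_{n+1} = y_n + h·k2.
x=0.000000, y=-1.400000:
  k1 = f(0.000000, -1.400000) = -0.350000
  k2 = f(0.130000, -1.445500) = -0.101375
  y ← -1.400000 + 0.26·(-0.101375) = -1.426357
y(0.26) ≈ -1.4264

-1.4264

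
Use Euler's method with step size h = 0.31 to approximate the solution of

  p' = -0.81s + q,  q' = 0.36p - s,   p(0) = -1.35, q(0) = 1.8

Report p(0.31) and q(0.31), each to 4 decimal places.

-0.7920, 1.6493

Euler on (p,q): p_{n+1} = p_n + h·p', q_{n+1} = q_n + h·q'.
0.000000: (-1.350000, 1.800000); f=(1.800000, -0.486000) → (-0.792000, 1.649340)
(p(0.31), q(0.31)) ≈ (-0.7920, 1.6493)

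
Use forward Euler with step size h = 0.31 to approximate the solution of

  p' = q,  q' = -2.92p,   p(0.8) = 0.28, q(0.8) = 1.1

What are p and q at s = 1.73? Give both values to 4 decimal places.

0.9716, -0.5153

Euler on (p,q): p_{n+1} = p_n + h·p', q_{n+1} = q_n + h·q'.
0.800000: (0.280000, 1.100000); f=(1.100000, -0.817600) → (0.621000, 0.846544)
1.110000: (0.621000, 0.846544); f=(0.846544, -1.813320) → (0.883429, 0.284415)
1.420000: (0.883429, 0.284415); f=(0.284415, -2.579612) → (0.971597, -0.515265)
(p(1.73), q(1.73)) ≈ (0.9716, -0.5153)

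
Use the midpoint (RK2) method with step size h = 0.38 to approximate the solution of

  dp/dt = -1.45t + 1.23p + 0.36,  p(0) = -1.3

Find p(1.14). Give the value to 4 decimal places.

Midpoint: k1 = f(t_n, p_n); k2 = f(t_n + h/2, p_n + (h/2)·k1); p_{n+1} = p_n + h·k2.
t=0.000000, p=-1.300000:
  k1 = f(0.000000, -1.300000) = -1.239000
  k2 = f(0.190000, -1.535410) = -1.804054
  p ← -1.300000 + 0.38·(-1.804054) = -1.985541
t=0.380000, p=-1.985541:
  k1 = f(0.380000, -1.985541) = -2.633215
  k2 = f(0.570000, -2.485851) = -3.524097
  p ← -1.985541 + 0.38·(-3.524097) = -3.324698
t=0.760000, p=-3.324698:
  k1 = f(0.760000, -3.324698) = -4.831378
  k2 = f(0.950000, -4.242659) = -6.235971
  p ← -3.324698 + 0.38·(-6.235971) = -5.694367
p(1.14) ≈ -5.6944

-5.6944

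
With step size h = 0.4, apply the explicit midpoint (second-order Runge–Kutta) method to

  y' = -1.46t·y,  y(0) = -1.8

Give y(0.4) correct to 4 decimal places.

-1.5898

Midpoint: k1 = f(t_n, y_n); k2 = f(t_n + h/2, y_n + (h/2)·k1); y_{n+1} = y_n + h·k2.
t=0.000000, y=-1.800000:
  k1 = f(0.000000, -1.800000) = 0.000000
  k2 = f(0.200000, -1.800000) = 0.525600
  y ← -1.800000 + 0.4·0.525600 = -1.589760
y(0.4) ≈ -1.5898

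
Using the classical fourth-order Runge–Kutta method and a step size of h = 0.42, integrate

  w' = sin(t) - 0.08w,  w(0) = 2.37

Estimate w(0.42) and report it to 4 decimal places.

RK4: k1 = f(t_n, w_n); k2 = f(t_n + h/2, w_n + (h/2)·k1); k3 = f(t_n + h/2, w_n + (h/2)·k2); k4 = f(t_n + h, w_n + h·k3); w_{n+1} = w_n + (h/6)·(k1 + 2k2 + 2k3 + k4).
t=0.000000, w=2.370000:
  k1 = f(0.000000, 2.370000) = -0.189600
  k2 = f(0.210000, 2.330184) = 0.022045
  k3 = f(0.210000, 2.374629) = 0.018490
  k4 = f(0.420000, 2.377766) = 0.217539
  w ← 2.370000 + (0.42/6)·(k1 + 2k2 + 2k3 + k4) = 2.377631
w(0.42) ≈ 2.3776

2.3776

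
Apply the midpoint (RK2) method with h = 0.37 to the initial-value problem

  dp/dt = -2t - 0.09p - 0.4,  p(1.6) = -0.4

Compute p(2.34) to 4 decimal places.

-3.4895

Midpoint: k1 = f(t_n, p_n); k2 = f(t_n + h/2, p_n + (h/2)·k1); p_{n+1} = p_n + h·k2.
t=1.600000, p=-0.400000:
  k1 = f(1.600000, -0.400000) = -3.564000
  k2 = f(1.785000, -1.059340) = -3.874659
  p ← -0.400000 + 0.37·(-3.874659) = -1.833624
t=1.970000, p=-1.833624:
  k1 = f(1.970000, -1.833624) = -4.174974
  k2 = f(2.155000, -2.605994) = -4.475461
  p ← -1.833624 + 0.37·(-4.475461) = -3.489544
p(2.34) ≈ -3.4895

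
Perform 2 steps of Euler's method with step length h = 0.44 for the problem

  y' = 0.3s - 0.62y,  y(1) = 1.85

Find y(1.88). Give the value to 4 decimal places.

1.2644

Euler: y_{n+1} = y_n + h·f(s_n, y_n).
s=1.000000, y=1.850000: f=-0.847000 → y ← 1.850000 + 0.44·(-0.847000) = 1.477320
s=1.440000, y=1.477320: f=-0.483938 → y ← 1.477320 + 0.44·(-0.483938) = 1.264387
y(1.88) ≈ 1.2644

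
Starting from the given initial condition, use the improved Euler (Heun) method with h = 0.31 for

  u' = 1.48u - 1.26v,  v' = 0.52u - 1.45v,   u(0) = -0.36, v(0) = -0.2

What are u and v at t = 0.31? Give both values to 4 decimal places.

-0.4732, -0.1823

Heun on (u,v): k1 = f(t_n, state_n); k2 = f(t_n + h, state_n + h·k1); state_{n+1} = state_n + (h/2)·(k1 + k2).
0.000000: (-0.360000, -0.200000)
  k1 = (-0.280800, 0.102800)
  predictor → (-0.447048, -0.168132)
  k2 = (-0.449785, 0.011326)
  → (-0.473241, -0.182310)
(u(0.31), v(0.31)) ≈ (-0.4732, -0.1823)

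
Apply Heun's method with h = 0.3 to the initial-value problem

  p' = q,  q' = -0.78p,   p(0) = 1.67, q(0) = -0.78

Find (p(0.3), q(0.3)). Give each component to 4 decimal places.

1.3774, -1.1434

Heun on (p,q): k1 = f(t_n, state_n); k2 = f(t_n + h, state_n + h·k1); state_{n+1} = state_n + (h/2)·(k1 + k2).
0.000000: (1.670000, -0.780000)
  k1 = (-0.780000, -1.302600)
  predictor → (1.436000, -1.170780)
  k2 = (-1.170780, -1.120080)
  → (1.377383, -1.143402)
(p(0.3), q(0.3)) ≈ (1.3774, -1.1434)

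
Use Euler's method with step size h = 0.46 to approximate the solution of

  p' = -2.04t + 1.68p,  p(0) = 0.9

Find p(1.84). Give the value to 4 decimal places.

4.7074

Euler: p_{n+1} = p_n + h·f(t_n, p_n).
t=0.000000, p=0.900000: f=1.512000 → p ← 0.900000 + 0.46·1.512000 = 1.595520
t=0.460000, p=1.595520: f=1.742074 → p ← 1.595520 + 0.46·1.742074 = 2.396874
t=0.920000, p=2.396874: f=2.149948 → p ← 2.396874 + 0.46·2.149948 = 3.385850
t=1.380000, p=3.385850: f=2.873028 → p ← 3.385850 + 0.46·2.873028 = 4.707443
p(1.84) ≈ 4.7074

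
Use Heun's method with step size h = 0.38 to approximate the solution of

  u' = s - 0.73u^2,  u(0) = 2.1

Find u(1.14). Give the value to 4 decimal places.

1.2166

Heun: k1 = f(s_n, u_n); k2 = f(s_n + h, u_n + h·k1); u_{n+1} = u_n + (h/2)·(k1 + k2).
s=0.000000, u=2.100000:
  k1 = f(0.000000, 2.100000) = -3.219300
  k2 = f(0.380000, 0.876666) = -0.181037
  u ← 2.100000 + (0.38/2)·(-3.219300 + (-0.181037)) = 1.453936
s=0.380000, u=1.453936:
  k1 = f(0.380000, 1.453936) = -1.163169
  k2 = f(0.760000, 1.011932) = 0.012476
  u ← 1.453936 + (0.38/2)·(-1.163169 + 0.012476) = 1.235304
s=0.760000, u=1.235304:
  k1 = f(0.760000, 1.235304) = -0.353963
  k2 = f(1.140000, 1.100798) = 0.255417
  u ← 1.235304 + (0.38/2)·(-0.353963 + 0.255417) = 1.216581
u(1.14) ≈ 1.2166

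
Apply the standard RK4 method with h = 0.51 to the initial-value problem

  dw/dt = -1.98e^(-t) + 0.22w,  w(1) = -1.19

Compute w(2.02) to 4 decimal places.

-2.0214

RK4: k1 = f(t_n, w_n); k2 = f(t_n + h/2, w_n + (h/2)·k1); k3 = f(t_n + h/2, w_n + (h/2)·k2); k4 = f(t_n + h, w_n + h·k3); w_{n+1} = w_n + (h/6)·(k1 + 2k2 + 2k3 + k4).
t=1.000000, w=-1.190000:
  k1 = f(1.000000, -1.190000) = -0.990201
  k2 = f(1.255000, -1.442501) = -0.881800
  k3 = f(1.255000, -1.414859) = -0.875719
  k4 = f(1.510000, -1.636617) = -0.797457
  w ← -1.190000 + (0.51/6)·(k1 + 2k2 + 2k3 + k4) = -1.640729
t=1.510000, w=-1.640729:
  k1 = f(1.510000, -1.640729) = -0.798362
  k2 = f(1.765000, -1.844312) = -0.744698
  k3 = f(1.765000, -1.830627) = -0.741688
  k4 = f(2.020000, -2.018990) = -0.706836
  w ← -1.640729 + (0.51/6)·(k1 + 2k2 + 2k3 + k4) = -2.021357
w(2.02) ≈ -2.0214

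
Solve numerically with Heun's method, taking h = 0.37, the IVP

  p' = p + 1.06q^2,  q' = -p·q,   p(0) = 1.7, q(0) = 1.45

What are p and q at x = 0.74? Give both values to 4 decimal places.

4.5376, 0.3686

Heun on (p,q): k1 = f(x_n, state_n); k2 = f(x_n + h, state_n + h·k1); state_{n+1} = state_n + (h/2)·(k1 + k2).
0.000000: (1.700000, 1.450000)
  k1 = (3.928650, -2.465000)
  predictor → (3.153601, 0.537950)
  k2 = (3.460354, -1.696479)
  → (3.066966, 0.680126)
0.370000: (3.066966, 0.680126)
  k1 = (3.557292, -2.085924)
  predictor → (4.383164, -0.091666)
  k2 = (4.392070, 0.401785)
  → (4.537598, 0.368561)
(p(0.74), q(0.74)) ≈ (4.5376, 0.3686)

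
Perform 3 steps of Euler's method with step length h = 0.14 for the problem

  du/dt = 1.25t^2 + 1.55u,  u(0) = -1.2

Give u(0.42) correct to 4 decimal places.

-2.1451

Euler: u_{n+1} = u_n + h·f(t_n, u_n).
t=0.000000, u=-1.200000: f=-1.860000 → u ← -1.200000 + 0.14·(-1.860000) = -1.460400
t=0.140000, u=-1.460400: f=-2.239120 → u ← -1.460400 + 0.14·(-2.239120) = -1.773877
t=0.280000, u=-1.773877: f=-2.651509 → u ← -1.773877 + 0.14·(-2.651509) = -2.145088
u(0.42) ≈ -2.1451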